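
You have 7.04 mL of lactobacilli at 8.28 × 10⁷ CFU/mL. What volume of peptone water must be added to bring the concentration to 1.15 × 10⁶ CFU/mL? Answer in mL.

V₂ = C₁V₁/C₂ = 8.28 × 10⁷ × 7.04 / 1.15 × 10⁶ = 507 mL.
Diluent to add = V₂ − V₁ = 507 − 7.04 = 500 mL.

500 mL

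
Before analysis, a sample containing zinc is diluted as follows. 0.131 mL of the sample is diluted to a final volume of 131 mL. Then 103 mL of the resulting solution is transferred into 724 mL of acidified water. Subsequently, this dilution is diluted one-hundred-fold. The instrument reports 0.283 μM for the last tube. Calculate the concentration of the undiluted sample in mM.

Overall dilution factor = 1000 × 8.029 × 100 = 8.03 × 10⁵.
Original = 0.283 μM × 8.03 × 10⁵ = 2.27 × 10⁵ μM = 227 mM.

227 mM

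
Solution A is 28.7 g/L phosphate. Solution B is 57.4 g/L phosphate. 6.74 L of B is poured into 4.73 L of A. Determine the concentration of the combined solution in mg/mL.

45.6 mg/mL

C_mix = (C_A·V_A + C_B·V_B)/(V_A + V_B) = (28.7×4.73 + 57.4×6.74) / 11.47 = 45.6 g/L = 45.6 mg/mL.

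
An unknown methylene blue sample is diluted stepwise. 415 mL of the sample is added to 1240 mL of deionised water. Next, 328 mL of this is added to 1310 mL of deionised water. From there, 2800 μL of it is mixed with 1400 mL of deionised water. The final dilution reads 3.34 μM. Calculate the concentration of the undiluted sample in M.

Overall dilution factor = 3.988 × 4.994 × 501 = 9978.
Original = 3.34 μM × 9978 = 3.33 × 10⁴ μM = 0.0333 M.

0.0333 M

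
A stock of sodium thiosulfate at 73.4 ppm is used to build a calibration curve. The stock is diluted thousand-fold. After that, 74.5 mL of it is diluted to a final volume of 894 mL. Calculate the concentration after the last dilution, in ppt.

Overall dilution factor = 1000 × 12 = 1.20 × 10⁴.
73.4 ppm / 1.20 × 10⁴ = 6.12 × 10⁻³ ppm = 6120 ppt.

6120 ppt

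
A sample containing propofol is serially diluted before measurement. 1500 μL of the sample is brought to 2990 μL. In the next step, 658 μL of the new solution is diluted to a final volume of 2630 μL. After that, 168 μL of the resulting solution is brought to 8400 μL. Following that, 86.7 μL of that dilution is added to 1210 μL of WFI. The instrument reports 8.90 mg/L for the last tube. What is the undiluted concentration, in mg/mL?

53.0 mg/mL

Overall dilution factor = 1.993 × 3.997 × 50 × 14.96 = 5958.
Original = 8.90 mg/L × 5958 = 5.30 × 10⁴ mg/L = 53.0 mg/mL.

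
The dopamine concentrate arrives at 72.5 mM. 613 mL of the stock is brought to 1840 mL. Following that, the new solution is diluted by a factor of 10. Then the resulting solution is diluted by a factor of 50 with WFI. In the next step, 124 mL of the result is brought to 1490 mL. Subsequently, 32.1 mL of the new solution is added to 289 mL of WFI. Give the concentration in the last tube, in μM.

Overall dilution factor = 3.002 × 10 × 50 × 12.02 × 10.00 = 1.80 × 10⁵.
72.5 mM / 1.80 × 10⁵ = 4.02 × 10⁻⁴ mM = 0.402 μM.

0.402 μM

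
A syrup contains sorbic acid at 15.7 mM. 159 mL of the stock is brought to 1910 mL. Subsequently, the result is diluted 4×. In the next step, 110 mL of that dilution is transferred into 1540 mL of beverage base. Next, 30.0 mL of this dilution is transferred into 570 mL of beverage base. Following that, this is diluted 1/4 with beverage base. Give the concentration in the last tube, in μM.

0.272 μM

Overall dilution factor = 12.01 × 4 × 15 × 20 × 4 = 5.77 × 10⁴.
15.7 mM / 5.77 × 10⁴ = 2.72 × 10⁻⁴ mM = 0.272 μM.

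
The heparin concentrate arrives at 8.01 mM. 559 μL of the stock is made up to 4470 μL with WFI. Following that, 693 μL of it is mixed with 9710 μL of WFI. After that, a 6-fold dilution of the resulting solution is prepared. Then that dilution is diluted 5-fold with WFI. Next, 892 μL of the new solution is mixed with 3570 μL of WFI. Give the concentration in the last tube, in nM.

445 nM

Overall dilution factor = 7.996 × 15.01 × 6 × 5 × 5.002 = 1.80 × 10⁴.
8.01 mM / 1.80 × 10⁴ = 4.45 × 10⁻⁴ mM = 445 nM.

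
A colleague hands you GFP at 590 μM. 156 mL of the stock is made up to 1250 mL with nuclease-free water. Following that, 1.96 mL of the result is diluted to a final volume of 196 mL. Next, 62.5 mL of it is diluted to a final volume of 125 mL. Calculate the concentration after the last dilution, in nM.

Overall dilution factor = 8.013 × 100 × 2 = 1603.
590 μM / 1603 = 0.368 μM = 368 nM.

368 nM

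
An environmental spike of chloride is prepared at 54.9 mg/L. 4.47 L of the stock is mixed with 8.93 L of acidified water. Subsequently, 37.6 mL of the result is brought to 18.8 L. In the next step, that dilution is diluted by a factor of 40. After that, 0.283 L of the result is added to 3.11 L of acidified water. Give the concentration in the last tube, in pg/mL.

76.4 pg/mL

Overall dilution factor = 2.998 × 500 × 40 × 11.99 = 7.19 × 10⁵.
54.9 mg/L / 7.19 × 10⁵ = 7.64 × 10⁻⁵ mg/L = 76.4 pg/mL.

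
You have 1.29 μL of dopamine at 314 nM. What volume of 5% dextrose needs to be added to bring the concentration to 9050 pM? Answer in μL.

9050 pM = 9.05 nM.
V₂ = C₁V₁/C₂ = 314 × 1.29 / 9.05 = 44.8 μL.
Diluent to add = V₂ − V₁ = 44.8 − 1.29 = 43.5 μL.

43.5 μL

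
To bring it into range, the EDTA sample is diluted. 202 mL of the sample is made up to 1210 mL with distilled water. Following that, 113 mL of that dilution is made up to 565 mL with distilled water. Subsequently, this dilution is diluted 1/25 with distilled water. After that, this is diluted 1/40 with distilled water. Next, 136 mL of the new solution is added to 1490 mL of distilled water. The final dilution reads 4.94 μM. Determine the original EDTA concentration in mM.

Overall dilution factor = 5.990 × 5 × 25 × 40 × 11.96 = 3.58 × 10⁵.
Original = 4.94 μM × 3.58 × 10⁵ = 1.77 × 10⁶ μM = 1770 mM.

1770 mM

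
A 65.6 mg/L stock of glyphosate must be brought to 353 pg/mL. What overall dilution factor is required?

1.86 × 10⁵

Factor = C₀/C_target = 65.6 mg/L / 353 pg/mL = 1.86 × 10⁵.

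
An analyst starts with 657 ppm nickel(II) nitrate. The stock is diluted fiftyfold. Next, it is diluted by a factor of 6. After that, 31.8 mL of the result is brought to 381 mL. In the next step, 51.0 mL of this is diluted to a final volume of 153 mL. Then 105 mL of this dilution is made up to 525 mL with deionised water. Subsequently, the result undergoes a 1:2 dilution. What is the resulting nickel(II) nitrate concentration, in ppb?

Overall dilution factor = 50 × 6 × 11.98 × 3 × 5 × 2 = 1.08 × 10⁵.
657 ppm / 1.08 × 10⁵ = 6.09 × 10⁻³ ppm = 6.09 ppb.

6.09 ppb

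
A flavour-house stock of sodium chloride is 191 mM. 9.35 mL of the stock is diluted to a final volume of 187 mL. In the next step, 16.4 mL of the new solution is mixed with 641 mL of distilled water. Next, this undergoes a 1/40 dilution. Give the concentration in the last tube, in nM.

Overall dilution factor = 20 × 40.09 × 40 = 3.21 × 10⁴.
191 mM / 3.21 × 10⁴ = 5.96 × 10⁻³ mM = 5960 nM.

5960 nM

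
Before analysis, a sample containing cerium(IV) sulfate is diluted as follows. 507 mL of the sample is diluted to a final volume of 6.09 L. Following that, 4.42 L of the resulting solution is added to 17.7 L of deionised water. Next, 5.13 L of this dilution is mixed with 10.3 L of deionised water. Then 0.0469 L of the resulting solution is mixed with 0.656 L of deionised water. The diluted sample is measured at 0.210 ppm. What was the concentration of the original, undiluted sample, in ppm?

569 ppm

Overall dilution factor = 12.01 × 5.005 × 3.008 × 14.99 = 2710.
Original = 0.210 ppm × 2710 = 569 ppm.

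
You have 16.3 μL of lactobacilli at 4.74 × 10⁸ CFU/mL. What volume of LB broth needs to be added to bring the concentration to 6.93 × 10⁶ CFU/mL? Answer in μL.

1100 μL

V₂ = C₁V₁/C₂ = 4.74 × 10⁸ × 16.3 / 6.93 × 10⁶ = 1115 μL.
Diluent to add = V₂ − V₁ = 1115 − 16.3 = 1100 μL.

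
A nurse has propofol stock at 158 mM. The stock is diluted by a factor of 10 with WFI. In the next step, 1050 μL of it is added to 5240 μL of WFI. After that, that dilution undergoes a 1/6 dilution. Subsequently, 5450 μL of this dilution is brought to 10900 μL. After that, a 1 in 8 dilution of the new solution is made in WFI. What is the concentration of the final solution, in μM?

Overall dilution factor = 10 × 5.990 × 6 × 2 × 8 = 5751.
158 mM / 5751 = 0.0275 mM = 27.5 μM.

27.5 μM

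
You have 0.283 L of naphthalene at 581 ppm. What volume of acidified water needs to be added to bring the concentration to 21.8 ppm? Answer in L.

V₂ = C₁V₁/C₂ = 581 × 0.283 / 21.8 = 7.54 L.
Diluent to add = V₂ − V₁ = 7.54 − 0.283 = 7.26 L.

7.26 L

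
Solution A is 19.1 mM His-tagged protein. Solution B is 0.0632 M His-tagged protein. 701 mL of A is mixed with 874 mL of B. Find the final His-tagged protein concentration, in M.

C_B = 0.0632 M = 63.2 mM.
C_mix = (C_A·V_A + C_B·V_B)/(V_A + V_B) = (19.1×701 + 63.2×874) / 1575 = 43.6 mM = 0.0436 M.

0.0436 M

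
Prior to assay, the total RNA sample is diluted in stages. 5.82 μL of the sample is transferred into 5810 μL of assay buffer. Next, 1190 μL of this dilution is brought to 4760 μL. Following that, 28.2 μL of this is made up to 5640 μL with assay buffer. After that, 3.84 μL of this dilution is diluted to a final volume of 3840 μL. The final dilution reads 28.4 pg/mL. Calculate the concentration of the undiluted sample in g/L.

22.7 g/L

Overall dilution factor = 999.3 × 4 × 200 × 1000 = 7.99 × 10⁸.
Original = 28.4 pg/mL × 7.99 × 10⁸ = 2.27 × 10¹⁰ pg/mL = 22.7 g/L.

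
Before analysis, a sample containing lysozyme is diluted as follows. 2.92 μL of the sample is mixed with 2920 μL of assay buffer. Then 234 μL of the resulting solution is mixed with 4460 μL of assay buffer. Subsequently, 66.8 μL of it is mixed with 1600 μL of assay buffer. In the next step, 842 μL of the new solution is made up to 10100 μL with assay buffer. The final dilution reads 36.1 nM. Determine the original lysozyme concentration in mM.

Overall dilution factor = 1001 × 20.06 × 24.95 × 12.00 = 6.01 × 10⁶.
Original = 36.1 nM × 6.01 × 10⁶ = 2.17 × 10⁸ nM = 217 mM.

217 mM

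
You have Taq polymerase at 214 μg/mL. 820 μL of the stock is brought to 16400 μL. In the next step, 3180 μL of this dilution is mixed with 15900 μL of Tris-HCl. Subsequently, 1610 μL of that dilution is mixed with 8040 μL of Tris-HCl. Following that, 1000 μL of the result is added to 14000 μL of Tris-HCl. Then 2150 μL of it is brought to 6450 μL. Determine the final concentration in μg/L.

Overall dilution factor = 20 × 6 × 5.994 × 15 × 3 = 3.24 × 10⁴.
214 μg/mL / 3.24 × 10⁴ = 6.61 × 10⁻³ μg/mL = 6.61 μg/L.

6.61 μg/L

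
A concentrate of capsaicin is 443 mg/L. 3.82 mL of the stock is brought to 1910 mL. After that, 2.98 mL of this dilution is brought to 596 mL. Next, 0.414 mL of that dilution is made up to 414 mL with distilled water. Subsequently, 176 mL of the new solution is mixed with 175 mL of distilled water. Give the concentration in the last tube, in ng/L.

Overall dilution factor = 500 × 200 × 1000 × 1.994 = 1.99 × 10⁸.
443 mg/L / 1.99 × 10⁸ = 2.22 × 10⁻⁶ mg/L = 2.22 ng/L.

2.22 ng/L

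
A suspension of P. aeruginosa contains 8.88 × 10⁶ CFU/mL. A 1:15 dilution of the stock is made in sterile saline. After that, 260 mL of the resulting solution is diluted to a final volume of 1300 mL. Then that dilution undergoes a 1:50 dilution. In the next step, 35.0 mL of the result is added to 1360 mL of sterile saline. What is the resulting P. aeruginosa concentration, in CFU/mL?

59.4 CFU/mL

Overall dilution factor = 15 × 5 × 50 × 39.86 = 1.49 × 10⁵.
8.88 × 10⁶ CFU/mL / 1.49 × 10⁵ = 59.4 CFU/mL.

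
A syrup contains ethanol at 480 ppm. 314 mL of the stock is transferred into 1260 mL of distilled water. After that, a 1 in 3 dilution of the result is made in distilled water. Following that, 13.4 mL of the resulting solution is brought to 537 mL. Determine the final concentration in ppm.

Overall dilution factor = 5.013 × 3 × 40.07 = 603.
480 ppm / 603 = 0.796 ppm.

0.796 ppm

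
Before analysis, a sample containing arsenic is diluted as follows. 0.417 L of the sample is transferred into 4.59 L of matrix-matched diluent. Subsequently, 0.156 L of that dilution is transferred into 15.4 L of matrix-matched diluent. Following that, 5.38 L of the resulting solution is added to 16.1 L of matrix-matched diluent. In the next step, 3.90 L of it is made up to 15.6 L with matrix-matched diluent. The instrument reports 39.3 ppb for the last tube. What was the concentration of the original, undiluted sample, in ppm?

751 ppm

Overall dilution factor = 12.01 × 99.72 × 3.993 × 4 = 1.91 × 10⁴.
Original = 39.3 ppb × 1.91 × 10⁴ = 7.51 × 10⁵ ppb = 751 ppm.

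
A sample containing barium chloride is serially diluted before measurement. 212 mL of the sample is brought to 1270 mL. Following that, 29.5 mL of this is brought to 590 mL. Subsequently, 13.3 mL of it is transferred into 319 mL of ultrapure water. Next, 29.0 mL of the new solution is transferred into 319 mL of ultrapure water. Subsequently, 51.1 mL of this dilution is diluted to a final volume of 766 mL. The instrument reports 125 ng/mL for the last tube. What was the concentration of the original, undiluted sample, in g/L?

Overall dilution factor = 5.991 × 20 × 24.98 × 12 × 14.99 = 5.38 × 10⁵.
Original = 125 ng/mL × 5.38 × 10⁵ = 6.73 × 10⁷ ng/mL = 67.3 g/L.

67.3 g/L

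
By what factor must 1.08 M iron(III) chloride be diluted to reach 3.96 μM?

Factor = C₀/C_target = 1.08 M / 3.96 μM = 2.73 × 10⁵.

2.73 × 10⁵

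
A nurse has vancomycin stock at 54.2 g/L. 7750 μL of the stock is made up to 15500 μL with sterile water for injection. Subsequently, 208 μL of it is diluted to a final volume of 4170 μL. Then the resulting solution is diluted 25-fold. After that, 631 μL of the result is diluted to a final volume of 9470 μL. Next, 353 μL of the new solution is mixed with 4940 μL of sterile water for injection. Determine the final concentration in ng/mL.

Overall dilution factor = 2 × 20.05 × 25 × 15.01 × 14.99 = 2.26 × 10⁵.
54.2 g/L / 2.26 × 10⁵ = 2.40 × 10⁻⁴ g/L = 240 ng/mL.

240 ng/mL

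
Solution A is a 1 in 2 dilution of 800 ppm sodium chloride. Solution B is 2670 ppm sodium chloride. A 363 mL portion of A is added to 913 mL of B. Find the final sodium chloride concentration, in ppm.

C_A = 800 ppm / 2 = 400 ppm.
C_mix = (C_A·V_A + C_B·V_B)/(V_A + V_B) = (400×363 + 2670×913) / 1276 = 2024 ppm.

2020 ppm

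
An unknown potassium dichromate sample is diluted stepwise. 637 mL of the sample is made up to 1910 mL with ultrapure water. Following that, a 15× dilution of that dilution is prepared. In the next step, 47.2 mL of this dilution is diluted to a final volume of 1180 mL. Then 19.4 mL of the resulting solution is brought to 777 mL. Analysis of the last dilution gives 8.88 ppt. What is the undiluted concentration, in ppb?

Overall dilution factor = 2.998 × 15 × 25 × 40.05 = 4.50 × 10⁴.
Original = 8.88 ppt × 4.50 × 10⁴ = 4.00 × 10⁵ ppt = 400 ppb.

400 ppb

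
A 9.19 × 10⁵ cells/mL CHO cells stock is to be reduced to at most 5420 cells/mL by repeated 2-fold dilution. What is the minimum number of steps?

Need 2ⁿ ≥ 170, so n ≥ log(170)/log(2) = 7.41.
Minimum whole steps: n = 8.

8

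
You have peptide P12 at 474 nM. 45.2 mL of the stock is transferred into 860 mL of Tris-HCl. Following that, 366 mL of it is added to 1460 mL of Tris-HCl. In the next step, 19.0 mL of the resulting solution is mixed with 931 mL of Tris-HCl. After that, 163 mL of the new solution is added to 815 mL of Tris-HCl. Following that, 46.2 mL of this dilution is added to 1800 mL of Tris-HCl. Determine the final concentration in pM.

0.396 pM

Overall dilution factor = 20.03 × 4.989 × 50 × 6 × 39.96 = 1.20 × 10⁶.
474 nM / 1.20 × 10⁶ = 3.96 × 10⁻⁴ nM = 0.396 pM.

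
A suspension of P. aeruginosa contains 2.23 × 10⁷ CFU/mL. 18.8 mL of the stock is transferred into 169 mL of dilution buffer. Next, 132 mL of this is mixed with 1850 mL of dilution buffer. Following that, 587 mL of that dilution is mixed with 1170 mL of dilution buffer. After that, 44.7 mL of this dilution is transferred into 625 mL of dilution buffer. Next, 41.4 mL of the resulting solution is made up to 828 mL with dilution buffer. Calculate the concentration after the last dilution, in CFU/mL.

166 CFU/mL

Overall dilution factor = 9.989 × 15.02 × 2.993 × 14.98 × 20 = 1.35 × 10⁵.
2.23 × 10⁷ CFU/mL / 1.35 × 10⁵ = 166 CFU/mL.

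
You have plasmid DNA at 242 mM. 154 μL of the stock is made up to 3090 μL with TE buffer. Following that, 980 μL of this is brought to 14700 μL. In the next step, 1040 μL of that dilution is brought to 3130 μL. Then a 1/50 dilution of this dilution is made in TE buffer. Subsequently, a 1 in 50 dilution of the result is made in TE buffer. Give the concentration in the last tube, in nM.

107 nM

Overall dilution factor = 20.06 × 15 × 3.010 × 50 × 50 = 2.26 × 10⁶.
242 mM / 2.26 × 10⁶ = 1.07 × 10⁻⁴ mM = 107 nM.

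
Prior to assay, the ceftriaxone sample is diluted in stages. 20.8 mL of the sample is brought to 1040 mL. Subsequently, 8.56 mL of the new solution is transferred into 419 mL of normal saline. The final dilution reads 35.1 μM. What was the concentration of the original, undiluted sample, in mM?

Overall dilution factor = 50 × 49.95 = 2497.
Original = 35.1 μM × 2497 = 8.77 × 10⁴ μM = 87.7 mM.

87.7 mM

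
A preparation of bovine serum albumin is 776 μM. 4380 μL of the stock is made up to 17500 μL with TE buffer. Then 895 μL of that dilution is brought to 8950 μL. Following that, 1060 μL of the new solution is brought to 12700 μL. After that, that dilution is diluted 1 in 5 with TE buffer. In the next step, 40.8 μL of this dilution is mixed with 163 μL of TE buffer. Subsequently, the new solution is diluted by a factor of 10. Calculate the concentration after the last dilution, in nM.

Overall dilution factor = 3.995 × 10 × 11.98 × 5 × 4.995 × 10 = 1.20 × 10⁵.
776 μM / 1.20 × 10⁵ = 6.49 × 10⁻³ μM = 6.49 nM.

6.49 nM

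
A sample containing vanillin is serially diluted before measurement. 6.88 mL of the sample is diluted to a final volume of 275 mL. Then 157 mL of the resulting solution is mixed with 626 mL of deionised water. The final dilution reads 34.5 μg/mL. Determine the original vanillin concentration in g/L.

6.88 g/L

Overall dilution factor = 39.97 × 4.987 = 199.
Original = 34.5 μg/mL × 199 = 6877 μg/mL = 6.88 g/L.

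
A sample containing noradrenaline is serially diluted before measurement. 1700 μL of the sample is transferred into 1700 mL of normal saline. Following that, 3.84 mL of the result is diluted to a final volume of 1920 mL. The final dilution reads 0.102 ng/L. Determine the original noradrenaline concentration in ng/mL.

Overall dilution factor = 1001 × 500 = 5.00 × 10⁵.
Original = 0.102 ng/L × 5.00 × 10⁵ = 5.11 × 10⁴ ng/L = 51.1 ng/mL.

51.1 ng/mL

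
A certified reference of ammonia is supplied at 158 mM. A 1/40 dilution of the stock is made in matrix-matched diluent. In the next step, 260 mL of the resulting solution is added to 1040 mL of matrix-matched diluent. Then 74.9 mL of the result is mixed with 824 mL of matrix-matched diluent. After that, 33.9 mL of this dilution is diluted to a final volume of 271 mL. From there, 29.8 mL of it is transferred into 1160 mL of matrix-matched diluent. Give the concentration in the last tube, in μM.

Overall dilution factor = 40 × 5 × 12.00 × 7.994 × 39.93 = 7.66 × 10⁵.
158 mM / 7.66 × 10⁵ = 2.06 × 10⁻⁴ mM = 0.206 μM.

0.206 μM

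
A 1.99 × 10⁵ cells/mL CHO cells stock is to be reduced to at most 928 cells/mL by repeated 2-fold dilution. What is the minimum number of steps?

8

Need 2ⁿ ≥ 214, so n ≥ log(214)/log(2) = 7.74.
Minimum whole steps: n = 8.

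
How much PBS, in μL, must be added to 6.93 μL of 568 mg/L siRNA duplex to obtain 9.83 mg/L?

V₂ = C₁V₁/C₂ = 568 × 6.93 / 9.83 = 400 μL.
Diluent to add = V₂ − V₁ = 400 − 6.93 = 394 μL.

394 μL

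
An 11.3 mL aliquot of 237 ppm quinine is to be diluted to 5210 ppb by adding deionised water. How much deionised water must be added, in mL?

503 mL

5210 ppb = 5.21 ppm.
V₂ = C₁V₁/C₂ = 237 × 11.3 / 5.21 = 514 mL.
Diluent to add = V₂ − V₁ = 514 − 11.3 = 503 mL.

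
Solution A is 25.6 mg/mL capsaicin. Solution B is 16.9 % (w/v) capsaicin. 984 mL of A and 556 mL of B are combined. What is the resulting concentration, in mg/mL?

C_B = 16.9 % (w/v) = 169 mg/mL.
C_mix = (C_A·V_A + C_B·V_B)/(V_A + V_B) = (25.6×984 + 169×556) / 1540 = 77.4 mg/mL.

77.4 mg/mL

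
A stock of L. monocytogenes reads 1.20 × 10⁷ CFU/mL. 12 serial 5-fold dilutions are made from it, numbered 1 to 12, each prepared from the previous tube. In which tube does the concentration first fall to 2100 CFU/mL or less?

Tube n has concentration 1.20 × 10⁷ CFU/mL / 5ⁿ.
Need 5ⁿ ≥ 1.20 × 10⁷ CFU/mL / 2100 CFU/mL = 5714, so n ≥ 5.37.
First such tube: n = 6.

tube 6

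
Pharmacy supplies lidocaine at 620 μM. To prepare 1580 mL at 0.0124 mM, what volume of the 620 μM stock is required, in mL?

0.0124 mM = 12.4 μM.
V₁ = C₂V₂/C₁ = 12.4 × 1580 / 620 = 31.6 mL.

31.6 mL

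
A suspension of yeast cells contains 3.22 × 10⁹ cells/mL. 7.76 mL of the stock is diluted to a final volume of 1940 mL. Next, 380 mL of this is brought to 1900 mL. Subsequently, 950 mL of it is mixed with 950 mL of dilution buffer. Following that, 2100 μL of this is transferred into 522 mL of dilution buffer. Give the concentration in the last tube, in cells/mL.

5160 cells/mL

Overall dilution factor = 250 × 5 × 2 × 249.6 = 6.24 × 10⁵.
3.22 × 10⁹ cells/mL / 6.24 × 10⁵ = 5160 cells/mL.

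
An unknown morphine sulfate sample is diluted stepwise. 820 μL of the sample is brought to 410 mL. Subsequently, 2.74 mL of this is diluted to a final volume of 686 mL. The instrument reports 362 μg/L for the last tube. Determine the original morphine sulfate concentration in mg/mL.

45.3 mg/mL

Overall dilution factor = 500 × 250.4 = 1.25 × 10⁵.
Original = 362 μg/L × 1.25 × 10⁵ = 4.53 × 10⁷ μg/L = 45.3 mg/mL.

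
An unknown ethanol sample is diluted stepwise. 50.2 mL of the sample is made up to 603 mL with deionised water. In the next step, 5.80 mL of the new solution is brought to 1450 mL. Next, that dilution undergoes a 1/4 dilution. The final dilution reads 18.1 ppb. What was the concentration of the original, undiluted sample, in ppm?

217 ppm

Overall dilution factor = 12.01 × 250 × 4 = 1.20 × 10⁴.
Original = 18.1 ppb × 1.20 × 10⁴ = 2.17 × 10⁵ ppb = 217 ppm.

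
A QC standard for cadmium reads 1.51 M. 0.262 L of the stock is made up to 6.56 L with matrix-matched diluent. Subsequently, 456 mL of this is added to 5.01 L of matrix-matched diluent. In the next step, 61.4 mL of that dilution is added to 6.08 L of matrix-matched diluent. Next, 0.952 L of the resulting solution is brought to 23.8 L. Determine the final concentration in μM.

2.01 μM

Overall dilution factor = 25.04 × 11.99 × 100.0 × 25 = 7.50 × 10⁵.
1.51 M / 7.50 × 10⁵ = 2.01 × 10⁻⁶ M = 2.01 μM.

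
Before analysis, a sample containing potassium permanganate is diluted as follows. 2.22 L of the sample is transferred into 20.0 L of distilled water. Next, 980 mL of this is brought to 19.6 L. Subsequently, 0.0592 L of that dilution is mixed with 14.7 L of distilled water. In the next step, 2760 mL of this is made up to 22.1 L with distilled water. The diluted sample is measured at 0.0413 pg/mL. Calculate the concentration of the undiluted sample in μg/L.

Overall dilution factor = 10.01 × 20 × 249.3 × 8.007 = 4.00 × 10⁵.
Original = 0.0413 pg/mL × 4.00 × 10⁵ = 1.65 × 10⁴ pg/mL = 16.5 μg/L.

16.5 μg/L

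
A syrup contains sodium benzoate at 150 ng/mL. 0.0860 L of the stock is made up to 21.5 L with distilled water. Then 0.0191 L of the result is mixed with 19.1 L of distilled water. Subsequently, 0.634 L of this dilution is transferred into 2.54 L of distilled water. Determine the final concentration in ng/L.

0.120 ng/L

Overall dilution factor = 250 × 1001 × 5.006 = 1.25 × 10⁶.
150 ng/mL / 1.25 × 10⁶ = 1.20 × 10⁻⁴ ng/mL = 0.120 ng/L.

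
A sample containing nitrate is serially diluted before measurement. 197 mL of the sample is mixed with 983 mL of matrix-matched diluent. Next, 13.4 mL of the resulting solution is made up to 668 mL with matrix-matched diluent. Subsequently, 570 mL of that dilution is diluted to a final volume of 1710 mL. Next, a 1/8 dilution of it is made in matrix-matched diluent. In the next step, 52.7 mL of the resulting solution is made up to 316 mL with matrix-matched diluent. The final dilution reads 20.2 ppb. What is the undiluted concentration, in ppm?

868 ppm

Overall dilution factor = 5.990 × 49.85 × 3 × 8 × 5.996 = 4.30 × 10⁴.
Original = 20.2 ppb × 4.30 × 10⁴ = 8.68 × 10⁵ ppb = 868 ppm.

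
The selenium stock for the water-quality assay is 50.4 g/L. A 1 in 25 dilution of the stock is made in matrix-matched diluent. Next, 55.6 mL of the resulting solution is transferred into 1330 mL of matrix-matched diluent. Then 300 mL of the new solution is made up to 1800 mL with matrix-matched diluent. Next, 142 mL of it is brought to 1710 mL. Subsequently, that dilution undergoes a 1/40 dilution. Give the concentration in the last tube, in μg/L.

Overall dilution factor = 25 × 24.92 × 6 × 12.04 × 40 = 1.80 × 10⁶.
50.4 g/L / 1.80 × 10⁶ = 2.80 × 10⁻⁵ g/L = 28.0 μg/L.

28.0 μg/L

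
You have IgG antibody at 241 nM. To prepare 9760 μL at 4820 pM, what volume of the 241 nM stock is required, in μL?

4820 pM = 4.82 nM.
V₁ = C₂V₂/C₁ = 4.82 × 9760 / 241 = 195 μL.

195 μL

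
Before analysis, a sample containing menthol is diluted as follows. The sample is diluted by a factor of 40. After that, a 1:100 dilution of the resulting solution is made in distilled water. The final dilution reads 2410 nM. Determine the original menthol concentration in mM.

9.64 mM

Overall dilution factor = 40 × 100 = 4000.
Original = 2410 nM × 4000 = 9.64 × 10⁶ nM = 9.64 mM.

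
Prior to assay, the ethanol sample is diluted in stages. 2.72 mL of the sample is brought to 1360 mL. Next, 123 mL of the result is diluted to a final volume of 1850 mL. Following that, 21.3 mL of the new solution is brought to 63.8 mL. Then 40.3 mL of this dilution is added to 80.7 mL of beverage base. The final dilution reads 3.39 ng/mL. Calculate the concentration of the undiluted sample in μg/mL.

Overall dilution factor = 500 × 15.04 × 2.995 × 3.002 = 6.76 × 10⁴.
Original = 3.39 ng/mL × 6.76 × 10⁴ = 2.29 × 10⁵ ng/mL = 229 μg/mL.

229 μg/mL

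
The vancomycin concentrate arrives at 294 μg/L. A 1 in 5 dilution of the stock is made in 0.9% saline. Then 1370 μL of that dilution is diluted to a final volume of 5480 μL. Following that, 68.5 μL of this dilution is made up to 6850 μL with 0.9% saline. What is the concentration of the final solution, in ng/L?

Overall dilution factor = 5 × 4 × 100 = 2000.
294 μg/L / 2000 = 0.147 μg/L = 147 ng/L.

147 ng/L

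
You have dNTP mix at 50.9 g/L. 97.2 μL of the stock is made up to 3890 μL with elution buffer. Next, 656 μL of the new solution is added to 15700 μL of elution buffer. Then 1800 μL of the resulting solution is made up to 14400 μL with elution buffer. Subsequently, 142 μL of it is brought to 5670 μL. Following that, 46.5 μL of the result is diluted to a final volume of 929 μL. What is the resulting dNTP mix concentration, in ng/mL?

Overall dilution factor = 40.02 × 24.93 × 8 × 39.93 × 19.98 = 6.37 × 10⁶.
50.9 g/L / 6.37 × 10⁶ = 7.99 × 10⁻⁶ g/L = 7.99 ng/mL.

7.99 ng/mL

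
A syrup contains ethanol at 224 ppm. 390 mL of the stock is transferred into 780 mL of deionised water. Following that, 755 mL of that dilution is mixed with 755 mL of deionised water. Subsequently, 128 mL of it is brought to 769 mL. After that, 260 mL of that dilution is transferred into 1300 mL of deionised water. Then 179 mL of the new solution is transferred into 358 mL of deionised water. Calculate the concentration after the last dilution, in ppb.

Overall dilution factor = 3 × 2 × 6.008 × 6 × 3 = 649.
224 ppm / 649 = 0.345 ppm = 345 ppb.

345 ppb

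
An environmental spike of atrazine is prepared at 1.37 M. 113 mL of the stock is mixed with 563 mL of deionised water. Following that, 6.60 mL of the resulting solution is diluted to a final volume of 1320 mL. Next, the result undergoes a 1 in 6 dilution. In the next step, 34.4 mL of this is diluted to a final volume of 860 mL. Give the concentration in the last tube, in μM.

7.63 μM

Overall dilution factor = 5.982 × 200 × 6 × 25 = 1.79 × 10⁵.
1.37 M / 1.79 × 10⁵ = 7.63 × 10⁻⁶ M = 7.63 μM.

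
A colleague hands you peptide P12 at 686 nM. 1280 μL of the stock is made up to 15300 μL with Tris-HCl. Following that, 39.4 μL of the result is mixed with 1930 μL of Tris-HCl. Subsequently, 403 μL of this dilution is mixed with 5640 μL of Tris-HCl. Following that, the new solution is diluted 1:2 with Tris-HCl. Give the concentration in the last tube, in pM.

38.3 pM

Overall dilution factor = 11.95 × 49.98 × 15.00 × 2 = 1.79 × 10⁴.
686 nM / 1.79 × 10⁴ = 0.0383 nM = 38.3 pM.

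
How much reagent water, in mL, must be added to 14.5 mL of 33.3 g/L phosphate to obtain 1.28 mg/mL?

1.28 mg/mL = 1.28 g/L.
V₂ = C₁V₁/C₂ = 33.3 × 14.5 / 1.28 = 377 mL.
Diluent to add = V₂ − V₁ = 377 − 14.5 = 363 mL.

363 mL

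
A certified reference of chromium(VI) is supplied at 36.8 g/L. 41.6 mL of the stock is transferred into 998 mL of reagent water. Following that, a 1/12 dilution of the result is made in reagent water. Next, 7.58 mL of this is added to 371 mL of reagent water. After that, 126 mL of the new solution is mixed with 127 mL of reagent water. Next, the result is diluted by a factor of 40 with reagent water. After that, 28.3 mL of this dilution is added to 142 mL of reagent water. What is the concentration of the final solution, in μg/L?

5.08 μg/L

Overall dilution factor = 24.99 × 12 × 49.94 × 2.008 × 40 × 6.018 = 7.24 × 10⁶.
36.8 g/L / 7.24 × 10⁶ = 5.08 × 10⁻⁶ g/L = 5.08 μg/L.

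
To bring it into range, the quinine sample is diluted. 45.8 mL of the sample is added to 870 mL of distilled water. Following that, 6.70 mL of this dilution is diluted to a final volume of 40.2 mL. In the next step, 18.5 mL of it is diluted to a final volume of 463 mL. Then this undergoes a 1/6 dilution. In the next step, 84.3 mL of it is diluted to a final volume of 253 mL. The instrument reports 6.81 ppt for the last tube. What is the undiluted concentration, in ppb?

368 ppb

Overall dilution factor = 20.00 × 6 × 25.03 × 6 × 3.001 = 5.41 × 10⁴.
Original = 6.81 ppt × 5.41 × 10⁴ = 3.68 × 10⁵ ppt = 368 ppb.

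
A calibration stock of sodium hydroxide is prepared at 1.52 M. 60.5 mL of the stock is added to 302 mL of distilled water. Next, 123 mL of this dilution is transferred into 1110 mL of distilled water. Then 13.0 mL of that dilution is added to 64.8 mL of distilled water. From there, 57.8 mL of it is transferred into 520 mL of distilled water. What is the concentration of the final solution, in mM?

0.423 mM

Overall dilution factor = 5.992 × 10.02 × 5.985 × 9.997 = 3593.
1.52 M / 3593 = 4.23 × 10⁻⁴ M = 0.423 mM.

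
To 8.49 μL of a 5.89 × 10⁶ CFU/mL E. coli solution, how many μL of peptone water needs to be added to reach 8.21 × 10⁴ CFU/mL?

V₂ = C₁V₁/C₂ = 5.89 × 10⁶ × 8.49 / 8.21 × 10⁴ = 609 μL.
Diluent to add = V₂ − V₁ = 609 − 8.49 = 601 μL.

601 μL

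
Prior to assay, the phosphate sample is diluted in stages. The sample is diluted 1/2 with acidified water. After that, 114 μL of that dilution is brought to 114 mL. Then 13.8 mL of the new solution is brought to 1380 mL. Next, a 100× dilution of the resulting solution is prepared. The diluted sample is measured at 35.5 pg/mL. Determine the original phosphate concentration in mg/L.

710 mg/L

Overall dilution factor = 2 × 1000 × 100 × 100 = 2.00 × 10⁷.
Original = 35.5 pg/mL × 2.00 × 10⁷ = 7.10 × 10⁸ pg/mL = 710 mg/L.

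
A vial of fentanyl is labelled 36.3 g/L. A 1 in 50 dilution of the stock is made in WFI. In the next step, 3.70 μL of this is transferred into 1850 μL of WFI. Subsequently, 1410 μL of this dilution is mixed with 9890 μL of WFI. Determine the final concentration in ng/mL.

181 ng/mL

Overall dilution factor = 50 × 501 × 8.014 = 2.01 × 10⁵.
36.3 g/L / 2.01 × 10⁵ = 1.81 × 10⁻⁴ g/L = 181 ng/mL.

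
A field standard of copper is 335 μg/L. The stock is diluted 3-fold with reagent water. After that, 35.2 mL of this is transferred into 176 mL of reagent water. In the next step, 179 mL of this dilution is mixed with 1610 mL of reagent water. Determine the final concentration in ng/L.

1860 ng/L

Overall dilution factor = 3 × 6 × 9.994 = 180.
335 μg/L / 180 = 1.86 μg/L = 1860 ng/L.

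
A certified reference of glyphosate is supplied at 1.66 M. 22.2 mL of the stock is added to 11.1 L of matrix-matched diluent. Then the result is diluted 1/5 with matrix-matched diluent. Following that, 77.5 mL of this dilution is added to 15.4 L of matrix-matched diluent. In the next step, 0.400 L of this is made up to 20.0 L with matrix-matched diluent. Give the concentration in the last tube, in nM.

Overall dilution factor = 501 × 5 × 199.7 × 50 = 2.50 × 10⁷.
1.66 M / 2.50 × 10⁷ = 6.64 × 10⁻⁸ M = 66.4 nM.

66.4 nM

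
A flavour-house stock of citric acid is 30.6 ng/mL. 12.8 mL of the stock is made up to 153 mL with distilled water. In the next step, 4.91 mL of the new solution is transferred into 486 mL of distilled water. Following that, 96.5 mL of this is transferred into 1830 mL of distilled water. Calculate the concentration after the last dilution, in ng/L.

1.28 ng/L

Overall dilution factor = 11.95 × 99.98 × 19.96 = 2.39 × 10⁴.
30.6 ng/mL / 2.39 × 10⁴ = 1.28 × 10⁻³ ng/mL = 1.28 ng/L.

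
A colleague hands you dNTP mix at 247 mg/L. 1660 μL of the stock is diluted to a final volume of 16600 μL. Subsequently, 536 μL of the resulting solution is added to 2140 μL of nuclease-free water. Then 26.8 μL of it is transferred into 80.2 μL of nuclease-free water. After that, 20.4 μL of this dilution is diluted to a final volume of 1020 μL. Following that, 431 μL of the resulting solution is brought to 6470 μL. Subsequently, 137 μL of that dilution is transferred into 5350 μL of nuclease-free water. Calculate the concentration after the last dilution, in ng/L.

41.2 ng/L

Overall dilution factor = 10 × 4.993 × 3.993 × 50 × 15.01 × 40.05 = 5.99 × 10⁶.
247 mg/L / 5.99 × 10⁶ = 4.12 × 10⁻⁵ mg/L = 41.2 ng/L.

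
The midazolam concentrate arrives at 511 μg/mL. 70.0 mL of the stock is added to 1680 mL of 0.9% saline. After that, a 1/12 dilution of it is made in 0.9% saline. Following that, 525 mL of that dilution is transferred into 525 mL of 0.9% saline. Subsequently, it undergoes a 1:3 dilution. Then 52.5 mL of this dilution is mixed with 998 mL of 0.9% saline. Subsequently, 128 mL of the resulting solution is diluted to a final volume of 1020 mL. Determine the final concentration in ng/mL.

Overall dilution factor = 25 × 12 × 2 × 3 × 20.01 × 7.969 = 2.87 × 10⁵.
511 μg/mL / 2.87 × 10⁵ = 1.78 × 10⁻³ μg/mL = 1.78 ng/mL.

1.78 ng/mL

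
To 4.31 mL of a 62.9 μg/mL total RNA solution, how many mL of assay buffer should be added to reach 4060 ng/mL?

62.5 mL

4060 ng/mL = 4.06 μg/mL.
V₂ = C₁V₁/C₂ = 62.9 × 4.31 / 4.06 = 66.8 mL.
Diluent to add = V₂ − V₁ = 66.8 − 4.31 = 62.5 mL.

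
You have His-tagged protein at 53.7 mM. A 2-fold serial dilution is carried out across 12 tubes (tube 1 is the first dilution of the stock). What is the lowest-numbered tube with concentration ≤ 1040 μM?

tube 6

Tube n has concentration 53.7 mM / 2ⁿ.
Need 2ⁿ ≥ 53.7 mM / 1040 μM = 51.6, so n ≥ 5.69.
First such tube: n = 6.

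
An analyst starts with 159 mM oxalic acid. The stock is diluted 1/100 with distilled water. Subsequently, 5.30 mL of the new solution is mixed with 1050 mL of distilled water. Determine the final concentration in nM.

7990 nM

Overall dilution factor = 100 × 199.1 = 1.99 × 10⁴.
159 mM / 1.99 × 10⁴ = 7.99 × 10⁻³ mM = 7990 nM.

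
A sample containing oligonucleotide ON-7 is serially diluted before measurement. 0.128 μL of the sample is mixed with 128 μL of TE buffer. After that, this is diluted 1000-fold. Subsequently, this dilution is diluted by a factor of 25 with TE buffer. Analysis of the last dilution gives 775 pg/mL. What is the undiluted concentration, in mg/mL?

19.4 mg/mL

Overall dilution factor = 1001 × 1000 × 25 = 2.50 × 10⁷.
Original = 775 pg/mL × 2.50 × 10⁷ = 1.94 × 10¹⁰ pg/mL = 19.4 mg/mL.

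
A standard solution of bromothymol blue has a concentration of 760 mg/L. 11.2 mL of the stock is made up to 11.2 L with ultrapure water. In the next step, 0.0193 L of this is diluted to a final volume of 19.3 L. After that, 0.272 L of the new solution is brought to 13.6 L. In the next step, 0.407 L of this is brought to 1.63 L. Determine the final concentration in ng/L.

3.80 ng/L

Overall dilution factor = 1000 × 1000 × 50 × 4.005 = 2.00 × 10⁸.
760 mg/L / 2.00 × 10⁸ = 3.80 × 10⁻⁶ mg/L = 3.80 ng/L.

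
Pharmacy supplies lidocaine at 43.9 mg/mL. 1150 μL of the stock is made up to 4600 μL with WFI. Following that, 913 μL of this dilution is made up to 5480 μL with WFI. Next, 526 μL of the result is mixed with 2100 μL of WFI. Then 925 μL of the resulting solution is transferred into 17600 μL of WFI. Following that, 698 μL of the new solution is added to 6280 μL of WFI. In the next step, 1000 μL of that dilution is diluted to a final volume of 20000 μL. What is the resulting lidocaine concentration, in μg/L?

91.5 μg/L

Overall dilution factor = 4 × 6.002 × 4.992 × 20.03 × 9.997 × 20 = 4.80 × 10⁵.
43.9 mg/mL / 4.80 × 10⁵ = 9.15 × 10⁻⁵ mg/mL = 91.5 μg/L.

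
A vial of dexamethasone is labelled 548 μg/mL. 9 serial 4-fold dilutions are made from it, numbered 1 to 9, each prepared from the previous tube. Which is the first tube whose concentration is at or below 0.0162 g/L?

Tube n has concentration 548 μg/mL / 4ⁿ.
Need 4ⁿ ≥ 548 μg/mL / 0.0162 g/L = 33.8, so n ≥ 2.54.
First such tube: n = 3.

tube 3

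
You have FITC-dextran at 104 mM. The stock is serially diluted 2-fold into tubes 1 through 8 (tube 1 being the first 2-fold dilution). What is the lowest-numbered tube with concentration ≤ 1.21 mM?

Tube n has concentration 104 mM / 2ⁿ.
Need 2ⁿ ≥ 104 mM / 1.21 mM = 86.0, so n ≥ 6.43.
First such tube: n = 7.

tube 7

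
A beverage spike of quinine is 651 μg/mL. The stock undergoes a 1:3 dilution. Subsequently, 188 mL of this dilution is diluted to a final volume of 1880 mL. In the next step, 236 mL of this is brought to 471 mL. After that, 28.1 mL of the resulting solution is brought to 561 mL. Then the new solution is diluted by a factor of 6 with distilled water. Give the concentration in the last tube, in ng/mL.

Overall dilution factor = 3 × 10 × 1.996 × 19.96 × 6 = 7172.
651 μg/mL / 7172 = 0.0908 μg/mL = 90.8 ng/mL.

90.8 ng/mL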